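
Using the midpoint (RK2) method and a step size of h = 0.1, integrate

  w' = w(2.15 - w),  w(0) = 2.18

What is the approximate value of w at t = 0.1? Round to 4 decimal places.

2.1742

Midpoint: k1 = f(t_n, w_n); k2 = f(t_n + h/2, w_n + (h/2)·k1); w_{n+1} = w_n + h·k2.
t=0.000000, w=2.180000:
  k1 = f(0.000000, 2.180000) = -0.065400
  k2 = f(0.050000, 2.176730) = -0.058184
  w ← 2.180000 + 0.1·(-0.058184) = 2.174182
w(0.1) ≈ 2.1742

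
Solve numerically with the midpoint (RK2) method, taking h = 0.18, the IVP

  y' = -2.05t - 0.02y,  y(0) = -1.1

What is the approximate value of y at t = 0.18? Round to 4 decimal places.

-1.1293

Midpoint: k1 = f(t_n, y_n); k2 = f(t_n + h/2, y_n + (h/2)·k1); y_{n+1} = y_n + h·k2.
t=0.000000, y=-1.100000:
  k1 = f(0.000000, -1.100000) = 0.022000
  k2 = f(0.090000, -1.098020) = -0.162540
  y ← -1.100000 + 0.18·(-0.162540) = -1.129257
y(0.18) ≈ -1.1293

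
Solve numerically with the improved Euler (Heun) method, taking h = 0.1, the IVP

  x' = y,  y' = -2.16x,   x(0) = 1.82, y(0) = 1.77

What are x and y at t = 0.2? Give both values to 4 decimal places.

2.0918, 0.9160

Heun on (x,y): k1 = f(t_n, state_n); k2 = f(t_n + h, state_n + h·k1); state_{n+1} = state_n + (h/2)·(k1 + k2).
0.000000: (1.820000, 1.770000)
  k1 = (1.770000, -3.931200)
  predictor → (1.997000, 1.376880)
  k2 = (1.376880, -4.313520)
  → (1.977344, 1.357764)
0.100000: (1.977344, 1.357764)
  k1 = (1.357764, -4.271063)
  predictor → (2.113120, 0.930658)
  k2 = (0.930658, -4.564340)
  → (2.091765, 0.915994)
(x(0.2), y(0.2)) ≈ (2.0918, 0.9160)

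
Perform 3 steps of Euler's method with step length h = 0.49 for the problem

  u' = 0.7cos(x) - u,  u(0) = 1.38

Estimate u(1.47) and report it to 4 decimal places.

Euler: u_{n+1} = u_n + h·f(x_n, u_n).
x=0.000000, u=1.380000: f=-0.680000 → u ← 1.380000 + 0.49·(-0.680000) = 1.046800
x=0.490000, u=1.046800: f=-0.429167 → u ← 1.046800 + 0.49·(-0.429167) = 0.836508
x=0.980000, u=0.836508: f=-0.446592 → u ← 0.836508 + 0.49·(-0.446592) = 0.617678
u(1.47) ≈ 0.6177

0.6177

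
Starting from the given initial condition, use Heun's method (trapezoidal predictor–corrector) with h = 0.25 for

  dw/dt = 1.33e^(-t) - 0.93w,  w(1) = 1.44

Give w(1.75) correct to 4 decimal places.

Heun: k1 = f(t_n, w_n); k2 = f(t_n + h, w_n + h·k1); w_{n+1} = w_n + (h/2)·(k1 + k2).
t=1.000000, w=1.440000:
  k1 = f(1.000000, 1.440000) = -0.849920
  k2 = f(1.250000, 1.227520) = -0.760542
  w ← 1.440000 + (0.25/2)·(-0.849920 + (-0.760542)) = 1.238692
t=1.250000, w=1.238692:
  k1 = f(1.250000, 1.238692) = -0.770932
  k2 = f(1.500000, 1.045959) = -0.675979
  w ← 1.238692 + (0.25/2)·(-0.770932 + (-0.675979)) = 1.057828
t=1.500000, w=1.057828:
  k1 = f(1.500000, 1.057828) = -0.687017
  k2 = f(1.750000, 0.886074) = -0.592929
  w ← 1.057828 + (0.25/2)·(-0.687017 + (-0.592929)) = 0.897835
w(1.75) ≈ 0.8978

0.8978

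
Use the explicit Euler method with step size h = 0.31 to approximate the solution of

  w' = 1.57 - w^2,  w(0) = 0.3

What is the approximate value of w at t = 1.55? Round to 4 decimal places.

Euler: w_{n+1} = w_n + h·f(t_n, w_n).
t=0.000000, w=0.300000: f=1.480000 → w ← 0.300000 + 0.31·1.480000 = 0.758800
t=0.310000, w=0.758800: f=0.994223 → w ← 0.758800 + 0.31·0.994223 = 1.067009
t=0.620000, w=1.067009: f=0.431492 → w ← 1.067009 + 0.31·0.431492 = 1.200771
t=0.930000, w=1.200771: f=0.128148 → w ← 1.200771 + 0.31·0.128148 = 1.240497
t=1.240000, w=1.240497: f=0.031166 → w ← 1.240497 + 0.31·0.031166 = 1.250159
w(1.55) ≈ 1.2502

1.2502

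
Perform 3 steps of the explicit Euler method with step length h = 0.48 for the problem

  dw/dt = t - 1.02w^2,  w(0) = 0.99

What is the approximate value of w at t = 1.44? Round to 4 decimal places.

0.8899

Euler: w_{n+1} = w_n + h·f(t_n, w_n).
t=0.000000, w=0.990000: f=-0.999702 → w ← 0.990000 + 0.48·(-0.999702) = 0.510143
t=0.480000, w=0.510143: f=0.214549 → w ← 0.510143 + 0.48·0.214549 = 0.613127
t=0.960000, w=0.613127: f=0.576557 → w ← 0.613127 + 0.48·0.576557 = 0.889874
w(1.44) ≈ 0.8899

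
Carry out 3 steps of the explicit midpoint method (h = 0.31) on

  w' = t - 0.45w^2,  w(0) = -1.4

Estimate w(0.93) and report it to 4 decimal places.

Midpoint: k1 = f(t_n, w_n); k2 = f(t_n + h/2, w_n + (h/2)·k1); w_{n+1} = w_n + h·k2.
t=0.000000, w=-1.400000:
  k1 = f(0.000000, -1.400000) = -0.882000
  k2 = f(0.155000, -1.536710) = -0.907665
  w ← -1.400000 + 0.31·(-0.907665) = -1.681376
t=0.310000, w=-1.681376:
  k1 = f(0.310000, -1.681376) = -0.962162
  k2 = f(0.465000, -1.830511) = -1.042847
  w ← -1.681376 + 0.31·(-1.042847) = -2.004659
t=0.620000, w=-2.004659:
  k1 = f(0.620000, -2.004659) = -1.188395
  k2 = f(0.775000, -2.188860) = -1.380999
  w ← -2.004659 + 0.31·(-1.380999) = -2.432768
w(0.93) ≈ -2.4328

-2.4328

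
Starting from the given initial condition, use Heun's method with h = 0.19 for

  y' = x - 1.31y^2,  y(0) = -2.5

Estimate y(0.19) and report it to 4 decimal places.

-5.3067

Heun: k1 = f(x_n, y_n); k2 = f(x_n + h, y_n + h·k1); y_{n+1} = y_n + (h/2)·(k1 + k2).
x=0.000000, y=-2.500000:
  k1 = f(0.000000, -2.500000) = -8.187500
  k2 = f(0.190000, -4.055625) = -21.357003
  y ← -2.500000 + (0.19/2)·(-8.187500 + (-21.357003)) = -5.306728
y(0.19) ≈ -5.3067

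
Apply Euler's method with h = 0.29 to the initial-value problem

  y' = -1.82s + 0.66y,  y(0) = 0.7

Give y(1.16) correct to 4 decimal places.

Euler: y_{n+1} = y_n + h·f(s_n, y_n).
s=0.000000, y=0.700000: f=0.462000 → y ← 0.700000 + 0.29·0.462000 = 0.833980
s=0.290000, y=0.833980: f=0.022627 → y ← 0.833980 + 0.29·0.022627 = 0.840542
s=0.580000, y=0.840542: f=-0.500842 → y ← 0.840542 + 0.29·(-0.500842) = 0.695297
s=0.870000, y=0.695297: f=-1.124504 → y ← 0.695297 + 0.29·(-1.124504) = 0.369191
y(1.16) ≈ 0.3692

0.3692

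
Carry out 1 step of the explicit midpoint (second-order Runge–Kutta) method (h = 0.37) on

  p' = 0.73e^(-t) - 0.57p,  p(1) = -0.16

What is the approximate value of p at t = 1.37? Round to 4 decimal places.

Midpoint: k1 = f(t_n, p_n); k2 = f(t_n + h/2, p_n + (h/2)·k1); p_{n+1} = p_n + h·k2.
t=1.000000, p=-0.160000:
  k1 = f(1.000000, -0.160000) = 0.359752
  k2 = f(1.185000, -0.093446) = 0.276459
  p ← -0.160000 + 0.37·0.276459 = -0.057710
p(1.37) ≈ -0.0577

-0.0577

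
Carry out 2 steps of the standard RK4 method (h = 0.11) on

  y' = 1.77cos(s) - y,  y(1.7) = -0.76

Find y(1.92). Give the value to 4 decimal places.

-0.6939

RK4: k1 = f(s_n, y_n); k2 = f(s_n + h/2, y_n + (h/2)·k1); k3 = f(s_n + h/2, y_n + (h/2)·k2); k4 = f(s_n + h, y_n + h·k3); y_{n+1} = y_n + (h/6)·(k1 + 2k2 + 2k3 + k4).
s=1.700000, y=-0.760000:
  k1 = f(1.700000, -0.760000) = 0.531945
  k2 = f(1.755000, -0.730743) = 0.406543
  k3 = f(1.755000, -0.737640) = 0.413440
  k4 = f(1.810000, -0.714522) = 0.295157
  y ← -0.760000 + (0.11/6)·(k1 + 2k2 + 2k3 + k4) = -0.714770
s=1.810000, y=-0.714770:
  k1 = f(1.810000, -0.714770) = 0.295406
  k2 = f(1.865000, -0.698523) = 0.185262
  k3 = f(1.865000, -0.704581) = 0.191320
  k4 = f(1.920000, -0.693725) = 0.088120
  y ← -0.714770 + (0.11/6)·(k1 + 2k2 + 2k3 + k4) = -0.693931
y(1.92) ≈ -0.6939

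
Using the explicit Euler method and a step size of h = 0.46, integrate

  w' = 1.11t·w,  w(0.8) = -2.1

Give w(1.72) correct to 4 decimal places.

Euler: w_{n+1} = w_n + h·f(t_n, w_n).
t=0.800000, w=-2.100000: f=-1.864800 → w ← -2.100000 + 0.46·(-1.864800) = -2.957808
t=1.260000, w=-2.957808: f=-4.136790 → w ← -2.957808 + 0.46·(-4.136790) = -4.860732
w(1.72) ≈ -4.8607

-4.8607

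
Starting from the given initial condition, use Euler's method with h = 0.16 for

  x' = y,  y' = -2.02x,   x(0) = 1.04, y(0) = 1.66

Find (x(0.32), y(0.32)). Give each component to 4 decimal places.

1.5174, 0.9019

Euler on (x,y): x_{n+1} = x_n + h·x', y_{n+1} = y_n + h·y'.
0.000000: (1.040000, 1.660000); f=(1.660000, -2.100800) → (1.305600, 1.323872)
0.160000: (1.305600, 1.323872); f=(1.323872, -2.637312) → (1.517420, 0.901902)
(x(0.32), y(0.32)) ≈ (1.5174, 0.9019)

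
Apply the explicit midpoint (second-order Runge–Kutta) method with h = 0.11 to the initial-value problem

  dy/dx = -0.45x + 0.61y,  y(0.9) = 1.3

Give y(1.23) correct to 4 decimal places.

Midpoint: k1 = f(x_n, y_n); k2 = f(x_n + h/2, y_n + (h/2)·k1); y_{n+1} = y_n + h·k2.
x=0.900000, y=1.300000:
  k1 = f(0.900000, 1.300000) = 0.388000
  k2 = f(0.955000, 1.321340) = 0.376267
  y ← 1.300000 + 0.11·0.376267 = 1.341389
x=1.010000, y=1.341389:
  k1 = f(1.010000, 1.341389) = 0.363748
  k2 = f(1.065000, 1.361396) = 0.351201
  y ← 1.341389 + 0.11·0.351201 = 1.380022
x=1.120000, y=1.380022:
  k1 = f(1.120000, 1.380022) = 0.337813
  k2 = f(1.175000, 1.398601) = 0.324397
  y ← 1.380022 + 0.11·0.324397 = 1.415705
y(1.23) ≈ 1.4157

1.4157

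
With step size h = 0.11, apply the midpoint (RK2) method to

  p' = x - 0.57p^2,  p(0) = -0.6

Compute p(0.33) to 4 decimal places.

Midpoint: k1 = f(x_n, p_n); k2 = f(x_n + h/2, p_n + (h/2)·k1); p_{n+1} = p_n + h·k2.
x=0.000000, p=-0.600000:
  k1 = f(0.000000, -0.600000) = -0.205200
  k2 = f(0.055000, -0.611286) = -0.157992
  p ← -0.600000 + 0.11·(-0.157992) = -0.617379
x=0.110000, p=-0.617379:
  k1 = f(0.110000, -0.617379) = -0.107259
  k2 = f(0.165000, -0.623278) = -0.056431
  p ← -0.617379 + 0.11·(-0.056431) = -0.623587
x=0.220000, p=-0.623587:
  k1 = f(0.220000, -0.623587) = -0.001650
  k2 = f(0.275000, -0.623677) = 0.053285
  p ← -0.623587 + 0.11·0.053285 = -0.617725
p(0.33) ≈ -0.6177

-0.6177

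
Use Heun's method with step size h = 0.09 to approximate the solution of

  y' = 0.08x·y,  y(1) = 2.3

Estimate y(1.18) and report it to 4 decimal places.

2.3364

Heun: k1 = f(x_n, y_n); k2 = f(x_n + h, y_n + h·k1); y_{n+1} = y_n + (h/2)·(k1 + k2).
x=1.000000, y=2.300000:
  k1 = f(1.000000, 2.300000) = 0.184000
  k2 = f(1.090000, 2.316560) = 0.202004
  y ← 2.300000 + (0.09/2)·(0.184000 + 0.202004) = 2.317370
x=1.090000, y=2.317370:
  k1 = f(1.090000, 2.317370) = 0.202075
  k2 = f(1.180000, 2.335557) = 0.220477
  y ← 2.317370 + (0.09/2)·(0.202075 + 0.220477) = 2.336385
y(1.18) ≈ 2.3364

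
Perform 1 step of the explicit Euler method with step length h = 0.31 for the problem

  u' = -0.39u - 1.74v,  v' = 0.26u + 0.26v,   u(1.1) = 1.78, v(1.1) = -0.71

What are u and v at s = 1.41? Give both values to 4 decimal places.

1.9478, -0.6238

Euler on (u,v): u_{n+1} = u_n + h·u', v_{n+1} = v_n + h·v'.
1.100000: (1.780000, -0.710000); f=(0.541200, 0.278200) → (1.947772, -0.623758)
(u(1.41), v(1.41)) ≈ (1.9478, -0.6238)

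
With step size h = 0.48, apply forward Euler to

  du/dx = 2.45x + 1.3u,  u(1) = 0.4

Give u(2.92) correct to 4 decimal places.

Euler: u_{n+1} = u_n + h·f(x_n, u_n).
x=1.000000, u=0.400000: f=2.970000 → u ← 0.400000 + 0.48·2.970000 = 1.825600
x=1.480000, u=1.825600: f=5.999280 → u ← 1.825600 + 0.48·5.999280 = 4.705254
x=1.960000, u=4.705254: f=10.918831 → u ← 4.705254 + 0.48·10.918831 = 9.946293
x=2.440000, u=9.946293: f=18.908181 → u ← 9.946293 + 0.48·18.908181 = 19.022220
u(2.92) ≈ 19.0222

19.0222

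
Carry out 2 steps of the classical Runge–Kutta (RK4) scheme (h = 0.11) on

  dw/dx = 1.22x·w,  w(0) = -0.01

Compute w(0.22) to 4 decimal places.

-0.0103

RK4: k1 = f(x_n, w_n); k2 = f(x_n + h/2, w_n + (h/2)·k1); k3 = f(x_n + h/2, w_n + (h/2)·k2); k4 = f(x_n + h, w_n + h·k3); w_{n+1} = w_n + (h/6)·(k1 + 2k2 + 2k3 + k4).
x=0.000000, w=-0.010000:
  k1 = f(0.000000, -0.010000) = 0.000000
  k2 = f(0.055000, -0.010000) = -0.000671
  k3 = f(0.055000, -0.010037) = -0.000673
  k4 = f(0.110000, -0.010074) = -0.001352
  w ← -0.010000 + (0.11/6)·(k1 + 2k2 + 2k3 + k4) = -0.010074
x=0.110000, w=-0.010074:
  k1 = f(0.110000, -0.010074) = -0.001352
  k2 = f(0.165000, -0.010148) = -0.002043
  k3 = f(0.165000, -0.010186) = -0.002051
  k4 = f(0.220000, -0.010300) = -0.002764
  w ← -0.010074 + (0.11/6)·(k1 + 2k2 + 2k3 + k4) = -0.010300
w(0.22) ≈ -0.0103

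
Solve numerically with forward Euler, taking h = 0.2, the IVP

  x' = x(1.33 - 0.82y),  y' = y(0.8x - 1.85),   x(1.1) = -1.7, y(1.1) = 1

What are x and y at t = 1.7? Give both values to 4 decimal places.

-2.8195, 0.0317

Euler on (x,y): x_{n+1} = x_n + h·x', y_{n+1} = y_n + h·y'.
1.100000: (-1.700000, 1.000000); f=(-0.867000, -3.210000) → (-1.873400, 0.358000)
1.300000: (-1.873400, 0.358000); f=(-1.941667, -1.198842) → (-2.261733, 0.118232)
1.500000: (-2.261733, 0.118232); f=(-2.788830, -0.432655) → (-2.819499, 0.031701)
(x(1.7), y(1.7)) ≈ (-2.8195, 0.0317)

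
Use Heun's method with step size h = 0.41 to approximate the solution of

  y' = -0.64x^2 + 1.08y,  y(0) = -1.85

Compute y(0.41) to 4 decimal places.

-2.8726

Heun: k1 = f(x_n, y_n); k2 = f(x_n + h, y_n + h·k1); y_{n+1} = y_n + (h/2)·(k1 + k2).
x=0.000000, y=-1.850000:
  k1 = f(0.000000, -1.850000) = -1.998000
  k2 = f(0.410000, -2.669180) = -2.990298
  y ← -1.850000 + (0.41/2)·(-1.998000 + (-2.990298)) = -2.872601
y(0.41) ≈ -2.8726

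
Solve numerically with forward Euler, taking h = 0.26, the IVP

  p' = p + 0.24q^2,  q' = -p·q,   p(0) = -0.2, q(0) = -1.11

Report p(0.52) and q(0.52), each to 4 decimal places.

-0.1356, -1.2209

Euler on (p,q): p_{n+1} = p_n + h·p', q_{n+1} = q_n + h·q'.
0.000000: (-0.200000, -1.110000); f=(0.095704, -0.222000) → (-0.175117, -1.167720)
0.260000: (-0.175117, -1.167720); f=(0.152140, -0.204488) → (-0.135561, -1.220887)
(p(0.52), q(0.52)) ≈ (-0.1356, -1.2209)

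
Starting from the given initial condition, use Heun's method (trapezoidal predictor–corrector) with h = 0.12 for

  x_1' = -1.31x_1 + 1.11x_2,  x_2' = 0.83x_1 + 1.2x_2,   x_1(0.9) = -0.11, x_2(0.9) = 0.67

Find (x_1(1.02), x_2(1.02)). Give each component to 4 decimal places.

Heun on (x_1,x_2): k1 = f(t_n, state_n); k2 = f(t_n + h, state_n + h·k1); state_{n+1} = state_n + (h/2)·(k1 + k2).
0.900000: (-0.110000, 0.670000)
  k1 = (0.887800, 0.712700)
  predictor → (-0.003464, 0.755524)
  k2 = (0.843169, 0.903754)
  → (-0.006142, 0.766987)
(x_1(1.02), x_2(1.02)) ≈ (-0.0061, 0.7670)

-0.0061, 0.7670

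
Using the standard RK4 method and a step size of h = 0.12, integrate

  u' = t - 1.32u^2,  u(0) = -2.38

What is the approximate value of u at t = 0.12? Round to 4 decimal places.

RK4: k1 = f(t_n, u_n); k2 = f(t_n + h/2, u_n + (h/2)·k1); k3 = f(t_n + h/2, u_n + (h/2)·k2); k4 = f(t_n + h, u_n + h·k3); u_{n+1} = u_n + (h/6)·(k1 + 2k2 + 2k3 + k4).
t=0.000000, u=-2.380000:
  k1 = f(0.000000, -2.380000) = -7.477008
  k2 = f(0.060000, -2.828620) = -10.501444
  k3 = f(0.060000, -3.010087) = -11.900020
  k4 = f(0.120000, -3.808002) = -19.021165
  u ← -2.380000 + (0.12/6)·(k1 + 2k2 + 2k3 + k4) = -3.806022
u(0.12) ≈ -3.8060

-3.8060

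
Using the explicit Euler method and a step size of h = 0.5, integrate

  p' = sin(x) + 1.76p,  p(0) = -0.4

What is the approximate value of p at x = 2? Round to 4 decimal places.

Euler: p_{n+1} = p_n + h·f(x_n, p_n).
x=0.000000, p=-0.400000: f=-0.704000 → p ← -0.400000 + 0.5·(-0.704000) = -0.752000
x=0.500000, p=-0.752000: f=-0.844094 → p ← -0.752000 + 0.5·(-0.844094) = -1.174047
x=1.000000, p=-1.174047: f=-1.224852 → p ← -1.174047 + 0.5·(-1.224852) = -1.786473
x=1.500000, p=-1.786473: f=-2.146698 → p ← -1.786473 + 0.5·(-2.146698) = -2.859822
p(2) ≈ -2.8598

-2.8598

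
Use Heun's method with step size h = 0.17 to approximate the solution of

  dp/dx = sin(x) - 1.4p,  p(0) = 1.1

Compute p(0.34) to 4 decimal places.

Heun: k1 = f(x_n, p_n); k2 = f(x_n + h, p_n + h·k1); p_{n+1} = p_n + (h/2)·(k1 + k2).
x=0.000000, p=1.100000:
  k1 = f(0.000000, 1.100000) = -1.540000
  k2 = f(0.170000, 0.838200) = -1.004298
  p ← 1.100000 + (0.17/2)·(-1.540000 + (-1.004298)) = 0.883735
x=0.170000, p=0.883735:
  k1 = f(0.170000, 0.883735) = -1.068046
  k2 = f(0.340000, 0.702167) = -0.649546
  p ← 0.883735 + (0.17/2)·(-1.068046 + (-0.649546)) = 0.737739
p(0.34) ≈ 0.7377

0.7377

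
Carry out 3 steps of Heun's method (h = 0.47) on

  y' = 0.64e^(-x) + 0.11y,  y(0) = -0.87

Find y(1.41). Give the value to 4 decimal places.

-0.4718

Heun: k1 = f(x_n, y_n); k2 = f(x_n + h, y_n + h·k1); y_{n+1} = y_n + (h/2)·(k1 + k2).
x=0.000000, y=-0.870000:
  k1 = f(0.000000, -0.870000) = 0.544300
  k2 = f(0.470000, -0.614179) = 0.332442
  y ← -0.870000 + (0.47/2)·(0.544300 + 0.332442) = -0.663966
x=0.470000, y=-0.663966:
  k1 = f(0.470000, -0.663966) = 0.326965
  k2 = f(0.940000, -0.510292) = 0.193870
  y ← -0.663966 + (0.47/2)·(0.326965 + 0.193870) = -0.541569
x=0.940000, y=-0.541569:
  k1 = f(0.940000, -0.541569) = 0.190429
  k2 = f(1.410000, -0.452068) = 0.106524
  y ← -0.541569 + (0.47/2)·(0.190429 + 0.106524) = -0.471785
y(1.41) ≈ -0.4718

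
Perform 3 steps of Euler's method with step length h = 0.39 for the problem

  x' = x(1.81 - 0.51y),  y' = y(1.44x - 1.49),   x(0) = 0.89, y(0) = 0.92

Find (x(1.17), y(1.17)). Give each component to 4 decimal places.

Euler on (x,y): x_{n+1} = x_n + h·x', y_{n+1} = y_n + h·y'.
0.000000: (0.890000, 0.920000); f=(1.193312, -0.191728) → (1.355392, 0.845226)
0.390000: (1.355392, 0.845226); f=(1.868997, 0.390295) → (2.084300, 0.997441)
0.780000: (2.084300, 0.997441); f=(2.712311, 1.507525) → (3.142101, 1.585376)
(x(1.17), y(1.17)) ≈ (3.1421, 1.5854)

3.1421, 1.5854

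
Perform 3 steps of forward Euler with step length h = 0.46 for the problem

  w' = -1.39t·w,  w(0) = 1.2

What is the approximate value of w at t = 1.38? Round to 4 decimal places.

Euler: w_{n+1} = w_n + h·f(t_n, w_n).
t=0.000000, w=1.200000: f=0.000000 → w ← 1.200000 + 0.46·0.000000 = 1.200000
t=0.460000, w=1.200000: f=-0.767280 → w ← 1.200000 + 0.46·(-0.767280) = 0.847051
t=0.920000, w=0.847051: f=-1.083209 → w ← 0.847051 + 0.46·(-1.083209) = 0.348775
w(1.38) ≈ 0.3488

0.3488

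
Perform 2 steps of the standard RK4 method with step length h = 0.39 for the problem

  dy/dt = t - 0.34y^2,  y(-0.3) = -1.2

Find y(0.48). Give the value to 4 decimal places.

-1.7112

RK4: k1 = f(t_n, y_n); k2 = f(t_n + h/2, y_n + (h/2)·k1); k3 = f(t_n + h/2, y_n + (h/2)·k2); k4 = f(t_n + h, y_n + h·k3); y_{n+1} = y_n + (h/6)·(k1 + 2k2 + 2k3 + k4).
t=-0.300000, y=-1.200000:
  k1 = f(-0.300000, -1.200000) = -0.789600
  k2 = f(-0.105000, -1.353972) = -0.728302
  k3 = f(-0.105000, -1.342019) = -0.717345
  k4 = f(0.090000, -1.479765) = -0.654499
  y ← -1.200000 + (0.39/6)·(k1 + 2k2 + 2k3 + k4) = -1.481800
t=0.090000, y=-1.481800:
  k1 = f(0.090000, -1.481800) = -0.656549
  k2 = f(0.285000, -1.609828) = -0.596125
  k3 = f(0.285000, -1.598045) = -0.583274
  k4 = f(0.480000, -1.709277) = -0.513354
  y ← -1.481800 + (0.39/6)·(k1 + 2k2 + 2k3 + k4) = -1.711166
y(0.48) ≈ -1.7112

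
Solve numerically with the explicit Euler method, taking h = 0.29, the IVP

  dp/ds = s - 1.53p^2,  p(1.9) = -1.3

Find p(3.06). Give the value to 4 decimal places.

Euler: p_{n+1} = p_n + h·f(s_n, p_n).
s=1.900000, p=-1.300000: f=-0.685700 → p ← -1.300000 + 0.29·(-0.685700) = -1.498853
s=2.190000, p=-1.498853: f=-1.247237 → p ← -1.498853 + 0.29·(-1.247237) = -1.860552
s=2.480000, p=-1.860552: f=-2.816329 → p ← -1.860552 + 0.29·(-2.816329) = -2.677287
s=2.770000, p=-2.677287: f=-8.196837 → p ← -2.677287 + 0.29·(-8.196837) = -5.054370
p(3.06) ≈ -5.0544

-5.0544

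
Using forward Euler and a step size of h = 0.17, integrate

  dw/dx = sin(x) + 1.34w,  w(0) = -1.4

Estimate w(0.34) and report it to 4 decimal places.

-2.0817

Euler: w_{n+1} = w_n + h·f(x_n, w_n).
x=0.000000, w=-1.400000: f=-1.876000 → w ← -1.400000 + 0.17·(-1.876000) = -1.718920
x=0.170000, w=-1.718920: f=-2.134170 → w ← -1.718920 + 0.17·(-2.134170) = -2.081729
w(0.34) ≈ -2.0817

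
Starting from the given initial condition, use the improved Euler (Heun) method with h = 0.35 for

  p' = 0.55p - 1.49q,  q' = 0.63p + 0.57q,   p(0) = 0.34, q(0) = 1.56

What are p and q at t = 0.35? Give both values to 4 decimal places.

-0.5808, 1.9022

Heun on (p,q): k1 = f(t_n, state_n); k2 = f(t_n + h, state_n + h·k1); state_{n+1} = state_n + (h/2)·(k1 + k2).
0.000000: (0.340000, 1.560000)
  k1 = (-2.137400, 1.103400)
  predictor → (-0.408090, 1.946190)
  k2 = (-3.124273, 0.852232)
  → (-0.580793, 1.902236)
(p(0.35), q(0.35)) ≈ (-0.5808, 1.9022)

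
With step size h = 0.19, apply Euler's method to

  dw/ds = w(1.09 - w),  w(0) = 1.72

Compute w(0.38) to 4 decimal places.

Euler: w_{n+1} = w_n + h·f(s_n, w_n).
s=0.000000, w=1.720000: f=-1.083600 → w ← 1.720000 + 0.19·(-1.083600) = 1.514116
s=0.190000, w=1.514116: f=-0.642161 → w ← 1.514116 + 0.19·(-0.642161) = 1.392105
w(0.38) ≈ 1.3921

1.3921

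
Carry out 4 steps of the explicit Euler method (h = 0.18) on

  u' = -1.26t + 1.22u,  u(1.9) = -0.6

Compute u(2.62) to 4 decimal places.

Euler: u_{n+1} = u_n + h·f(t_n, u_n).
t=1.900000, u=-0.600000: f=-3.126000 → u ← -0.600000 + 0.18·(-3.126000) = -1.162680
t=2.080000, u=-1.162680: f=-4.039270 → u ← -1.162680 + 0.18·(-4.039270) = -1.889749
t=2.260000, u=-1.889749: f=-5.153093 → u ← -1.889749 + 0.18·(-5.153093) = -2.817305
t=2.440000, u=-2.817305: f=-6.511512 → u ← -2.817305 + 0.18·(-6.511512) = -3.989378
u(2.62) ≈ -3.9894

-3.9894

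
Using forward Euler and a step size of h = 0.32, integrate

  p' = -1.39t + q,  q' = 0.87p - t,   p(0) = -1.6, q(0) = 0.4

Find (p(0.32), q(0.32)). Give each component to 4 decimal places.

-1.4720, -0.0454

Euler on (p,q): p_{n+1} = p_n + h·p', q_{n+1} = q_n + h·q'.
0.000000: (-1.600000, 0.400000); f=(0.400000, -1.392000) → (-1.472000, -0.045440)
(p(0.32), q(0.32)) ≈ (-1.4720, -0.0454)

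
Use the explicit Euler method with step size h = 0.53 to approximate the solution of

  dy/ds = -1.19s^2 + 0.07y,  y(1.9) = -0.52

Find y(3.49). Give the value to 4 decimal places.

Euler: y_{n+1} = y_n + h·f(s_n, y_n).
s=1.900000, y=-0.520000: f=-4.332300 → y ← -0.520000 + 0.53·(-4.332300) = -2.816119
s=2.430000, y=-2.816119: f=-7.223959 → y ← -2.816119 + 0.53·(-7.223959) = -6.644817
s=2.960000, y=-6.644817: f=-10.891441 → y ← -6.644817 + 0.53·(-10.891441) = -12.417281
y(3.49) ≈ -12.4173

-12.4173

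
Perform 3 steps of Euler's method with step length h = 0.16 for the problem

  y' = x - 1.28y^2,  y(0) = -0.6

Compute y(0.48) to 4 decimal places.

-0.8024

Euler: y_{n+1} = y_n + h·f(x_n, y_n).
x=0.000000, y=-0.600000: f=-0.460800 → y ← -0.600000 + 0.16·(-0.460800) = -0.673728
x=0.160000, y=-0.673728: f=-0.421004 → y ← -0.673728 + 0.16·(-0.421004) = -0.741089
x=0.320000, y=-0.741089: f=-0.382992 → y ← -0.741089 + 0.16·(-0.382992) = -0.802367
y(0.48) ≈ -0.8024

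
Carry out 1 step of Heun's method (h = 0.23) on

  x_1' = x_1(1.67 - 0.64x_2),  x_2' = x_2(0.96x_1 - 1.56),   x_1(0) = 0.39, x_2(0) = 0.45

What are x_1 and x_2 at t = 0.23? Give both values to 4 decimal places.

Heun on (x_1,x_2): k1 = f(t_n, state_n); k2 = f(t_n + h, state_n + h·k1); state_{n+1} = state_n + (h/2)·(k1 + k2).
0.000000: (0.390000, 0.450000)
  k1 = (0.538980, -0.533520)
  predictor → (0.513965, 0.327290)
  k2 = (0.750664, -0.349086)
  → (0.538309, 0.348500)
(x_1(0.23), x_2(0.23)) ≈ (0.5383, 0.3485)

0.5383, 0.3485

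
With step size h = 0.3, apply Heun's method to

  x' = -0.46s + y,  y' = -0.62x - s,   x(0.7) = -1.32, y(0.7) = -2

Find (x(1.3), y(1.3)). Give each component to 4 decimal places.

Heun on (x,y): k1 = f(s_n, state_n); k2 = f(s_n + h, state_n + h·k1); state_{n+1} = state_n + (h/2)·(k1 + k2).
0.700000: (-1.320000, -2.000000)
  k1 = (-2.322000, 0.118400)
  predictor → (-2.016600, -1.964480)
  k2 = (-2.424480, 0.250292)
  → (-2.031972, -1.944696)
1.000000: (-2.031972, -1.944696)
  k1 = (-2.404696, 0.259823)
  predictor → (-2.753381, -1.866749)
  k2 = (-2.464749, 0.407096)
  → (-2.762389, -1.844658)
(x(1.3), y(1.3)) ≈ (-2.7624, -1.8447)

-2.7624, -1.8447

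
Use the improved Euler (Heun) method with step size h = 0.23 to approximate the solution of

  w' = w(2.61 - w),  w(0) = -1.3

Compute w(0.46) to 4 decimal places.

Heun: k1 = f(t_n, w_n); k2 = f(t_n + h, w_n + h·k1); w_{n+1} = w_n + (h/2)·(k1 + k2).
t=0.000000, w=-1.300000:
  k1 = f(0.000000, -1.300000) = -5.083000
  k2 = f(0.230000, -2.469090) = -12.540730
  w ← -1.300000 + (0.23/2)·(-5.083000 + (-12.540730)) = -3.326729
t=0.230000, w=-3.326729:
  k1 = f(0.230000, -3.326729) = -19.749888
  k2 = f(0.460000, -7.869203) = -82.462982
  w ← -3.326729 + (0.23/2)·(-19.749888 + (-82.462982)) = -15.081209
w(0.46) ≈ -15.0812

-15.0812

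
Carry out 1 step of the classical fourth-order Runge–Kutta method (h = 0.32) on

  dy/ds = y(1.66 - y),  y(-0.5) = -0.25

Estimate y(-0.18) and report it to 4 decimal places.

-0.4751

RK4: k1 = f(s_n, y_n); k2 = f(s_n + h/2, y_n + (h/2)·k1); k3 = f(s_n + h/2, y_n + (h/2)·k2); k4 = f(s_n + h, y_n + h·k3); y_{n+1} = y_n + (h/6)·(k1 + 2k2 + 2k3 + k4).
s=-0.500000, y=-0.250000:
  k1 = f(-0.500000, -0.250000) = -0.477500
  k2 = f(-0.340000, -0.326400) = -0.648361
  k3 = f(-0.340000, -0.353738) = -0.712335
  k4 = f(-0.180000, -0.477947) = -1.021826
  y ← -0.250000 + (0.32/6)·(k1 + 2k2 + 2k3 + k4) = -0.475105
y(-0.18) ≈ -0.4751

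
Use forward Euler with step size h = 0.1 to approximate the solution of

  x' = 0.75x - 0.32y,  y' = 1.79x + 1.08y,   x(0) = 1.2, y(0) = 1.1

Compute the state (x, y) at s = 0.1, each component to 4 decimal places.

1.2548, 1.4336

Euler on (x,y): x_{n+1} = x_n + h·x', y_{n+1} = y_n + h·y'.
0.000000: (1.200000, 1.100000); f=(0.548000, 3.336000) → (1.254800, 1.433600)
(x(0.1), y(0.1)) ≈ (1.2548, 1.4336)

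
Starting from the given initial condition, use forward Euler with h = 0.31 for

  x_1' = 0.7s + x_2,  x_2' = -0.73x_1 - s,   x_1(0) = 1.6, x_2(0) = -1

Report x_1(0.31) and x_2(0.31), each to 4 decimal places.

1.2900, -1.3621

Euler on (x_1,x_2): x_1_{n+1} = x_1_n + h·x_1', x_2_{n+1} = x_2_n + h·x_2'.
0.000000: (1.600000, -1.000000); f=(-1.000000, -1.168000) → (1.290000, -1.362080)
(x_1(0.31), x_2(0.31)) ≈ (1.2900, -1.3621)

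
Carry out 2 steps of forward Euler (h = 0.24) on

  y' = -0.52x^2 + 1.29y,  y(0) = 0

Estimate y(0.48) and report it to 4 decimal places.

Euler: y_{n+1} = y_n + h·f(x_n, y_n).
x=0.000000, y=0.000000: f=0.000000 → y ← 0.000000 + 0.24·0.000000 = 0.000000
x=0.240000, y=0.000000: f=-0.029952 → y ← 0.000000 + 0.24·(-0.029952) = -0.007188
y(0.48) ≈ -0.0072

-0.0072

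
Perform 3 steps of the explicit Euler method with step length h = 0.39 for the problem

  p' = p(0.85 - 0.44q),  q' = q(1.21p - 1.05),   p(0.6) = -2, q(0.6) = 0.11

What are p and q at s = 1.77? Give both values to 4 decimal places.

Euler on (p,q): p_{n+1} = p_n + h·p', q_{n+1} = q_n + h·q'.
0.600000: (-2.000000, 0.110000); f=(-1.603200, -0.381700) → (-2.625248, -0.038863)
0.990000: (-2.625248, -0.038863); f=(-2.276352, 0.164256) → (-3.513025, 0.025197)
1.380000: (-3.513025, 0.025197); f=(-2.947124, -0.133563) → (-4.662403, -0.026893)
(p(1.77), q(1.77)) ≈ (-4.6624, -0.0269)

-4.6624, -0.0269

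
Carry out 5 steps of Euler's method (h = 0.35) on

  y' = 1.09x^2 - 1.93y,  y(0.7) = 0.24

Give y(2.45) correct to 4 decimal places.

Euler: y_{n+1} = y_n + h·f(x_n, y_n).
x=0.700000, y=0.240000: f=0.070900 → y ← 0.240000 + 0.35·0.070900 = 0.264815
x=1.050000, y=0.264815: f=0.690632 → y ← 0.264815 + 0.35·0.690632 = 0.506536
x=1.400000, y=0.506536: f=1.158785 → y ← 0.506536 + 0.35·1.158785 = 0.912111
x=1.750000, y=0.912111: f=1.577751 → y ← 0.912111 + 0.35·1.577751 = 1.464324
x=2.100000, y=1.464324: f=1.980755 → y ← 1.464324 + 0.35·1.980755 = 2.157588
y(2.45) ≈ 2.1576

2.1576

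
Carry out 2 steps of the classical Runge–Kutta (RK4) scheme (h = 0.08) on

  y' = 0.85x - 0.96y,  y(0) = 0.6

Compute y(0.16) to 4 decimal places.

RK4: k1 = f(x_n, y_n); k2 = f(x_n + h/2, y_n + (h/2)·k1); k3 = f(x_n + h/2, y_n + (h/2)·k2); k4 = f(x_n + h, y_n + h·k3); y_{n+1} = y_n + (h/6)·(k1 + 2k2 + 2k3 + k4).
x=0.000000, y=0.600000:
  k1 = f(0.000000, 0.600000) = -0.576000
  k2 = f(0.040000, 0.576960) = -0.519882
  k3 = f(0.040000, 0.579205) = -0.522037
  k4 = f(0.080000, 0.558237) = -0.467908
  y ← 0.600000 + (0.08/6)·(k1 + 2k2 + 2k3 + k4) = 0.558297
x=0.080000, y=0.558297:
  k1 = f(0.080000, 0.558297) = -0.467965
  k2 = f(0.120000, 0.539578) = -0.415995
  k3 = f(0.120000, 0.541657) = -0.417991
  k4 = f(0.160000, 0.524857) = -0.367863
  y ← 0.558297 + (0.08/6)·(k1 + 2k2 + 2k3 + k4) = 0.524913
y(0.16) ≈ 0.5249

0.5249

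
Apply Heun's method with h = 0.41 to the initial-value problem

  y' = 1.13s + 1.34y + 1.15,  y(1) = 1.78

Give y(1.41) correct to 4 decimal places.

4.3131

Heun: k1 = f(s_n, y_n); k2 = f(s_n + h, y_n + h·k1); y_{n+1} = y_n + (h/2)·(k1 + k2).
s=1.000000, y=1.780000:
  k1 = f(1.000000, 1.780000) = 4.665200
  k2 = f(1.410000, 3.692732) = 7.691561
  y ← 1.780000 + (0.41/2)·(4.665200 + 7.691561) = 4.313136
y(1.41) ≈ 4.3131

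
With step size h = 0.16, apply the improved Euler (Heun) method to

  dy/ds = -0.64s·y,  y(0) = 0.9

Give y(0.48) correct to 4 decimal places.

0.8360

Heun: k1 = f(s_n, y_n); k2 = f(s_n + h, y_n + h·k1); y_{n+1} = y_n + (h/2)·(k1 + k2).
s=0.000000, y=0.900000:
  k1 = f(0.000000, 0.900000) = 0.000000
  k2 = f(0.160000, 0.900000) = -0.092160
  y ← 0.900000 + (0.16/2)·(0.000000 + (-0.092160)) = 0.892627
s=0.160000, y=0.892627:
  k1 = f(0.160000, 0.892627) = -0.091405
  k2 = f(0.320000, 0.878002) = -0.179815
  y ← 0.892627 + (0.16/2)·(-0.091405 + (-0.179815)) = 0.870930
s=0.320000, y=0.870930:
  k1 = f(0.320000, 0.870930) = -0.178366
  k2 = f(0.480000, 0.842391) = -0.258783
  y ← 0.870930 + (0.16/2)·(-0.178366 + (-0.258783)) = 0.835958
y(0.48) ≈ 0.8360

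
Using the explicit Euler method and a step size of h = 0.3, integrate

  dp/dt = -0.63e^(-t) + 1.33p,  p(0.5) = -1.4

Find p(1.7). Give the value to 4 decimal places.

Euler: p_{n+1} = p_n + h·f(t_n, p_n).
t=0.500000, p=-1.400000: f=-2.244114 → p ← -1.400000 + 0.3·(-2.244114) = -2.073234
t=0.800000, p=-2.073234: f=-3.040479 → p ← -2.073234 + 0.3·(-3.040479) = -2.985378
t=1.100000, p=-2.985378: f=-4.180261 → p ← -2.985378 + 0.3·(-4.180261) = -4.239456
t=1.400000, p=-4.239456: f=-5.793833 → p ← -4.239456 + 0.3·(-5.793833) = -5.977606
p(1.7) ≈ -5.9776

-5.9776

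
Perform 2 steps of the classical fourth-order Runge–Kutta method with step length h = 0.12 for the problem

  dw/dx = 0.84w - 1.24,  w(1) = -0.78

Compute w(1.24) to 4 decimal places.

-1.2839

RK4: k1 = f(x_n, w_n); k2 = f(x_n + h/2, w_n + (h/2)·k1); k3 = f(x_n + h/2, w_n + (h/2)·k2); k4 = f(x_n + h, w_n + h·k3); w_{n+1} = w_n + (h/6)·(k1 + 2k2 + 2k3 + k4).
x=1.000000, w=-0.780000:
  k1 = f(1.000000, -0.780000) = -1.895200
  k2 = f(1.060000, -0.893712) = -1.990718
  k3 = f(1.060000, -0.899443) = -1.995532
  k4 = f(1.120000, -1.019464) = -2.096350
  w ← -0.780000 + (0.12/6)·(k1 + 2k2 + 2k3 + k4) = -1.019281
x=1.120000, w=-1.019281:
  k1 = f(1.120000, -1.019281) = -2.096196
  k2 = f(1.180000, -1.145053) = -2.201844
  k3 = f(1.180000, -1.151392) = -2.207169
  k4 = f(1.240000, -1.284141) = -2.318679
  w ← -1.019281 + (0.12/6)·(k1 + 2k2 + 2k3 + k4) = -1.283939
w(1.24) ≈ -1.2839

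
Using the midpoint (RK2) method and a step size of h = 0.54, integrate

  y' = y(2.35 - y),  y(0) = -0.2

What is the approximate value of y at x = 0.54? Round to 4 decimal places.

-0.6901

Midpoint: k1 = f(x_n, y_n); k2 = f(x_n + h/2, y_n + (h/2)·k1); y_{n+1} = y_n + h·k2.
x=0.000000, y=-0.200000:
  k1 = f(0.000000, -0.200000) = -0.510000
  k2 = f(0.270000, -0.337700) = -0.907636
  y ← -0.200000 + 0.54·(-0.907636) = -0.690124
y(0.54) ≈ -0.6901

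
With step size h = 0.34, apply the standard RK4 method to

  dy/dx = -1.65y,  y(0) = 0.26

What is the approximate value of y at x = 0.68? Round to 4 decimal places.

0.0848

RK4: k1 = f(x_n, y_n); k2 = f(x_n + h/2, y_n + (h/2)·k1); k3 = f(x_n + h/2, y_n + (h/2)·k2); k4 = f(x_n + h, y_n + h·k3); y_{n+1} = y_n + (h/6)·(k1 + 2k2 + 2k3 + k4).
x=0.000000, y=0.260000:
  k1 = f(0.000000, 0.260000) = -0.429000
  k2 = f(0.170000, 0.187070) = -0.308665
  k3 = f(0.170000, 0.207527) = -0.342419
  k4 = f(0.340000, 0.143577) = -0.236903
  y ← 0.260000 + (0.34/6)·(k1 + 2k2 + 2k3 + k4) = 0.148476
x=0.340000, y=0.148476:
  k1 = f(0.340000, 0.148476) = -0.244985
  k2 = f(0.510000, 0.106828) = -0.176267
  k3 = f(0.510000, 0.118511) = -0.195542
  k4 = f(0.680000, 0.081991) = -0.135286
  y ← 0.148476 + (0.34/6)·(k1 + 2k2 + 2k3 + k4) = 0.084789
y(0.68) ≈ 0.0848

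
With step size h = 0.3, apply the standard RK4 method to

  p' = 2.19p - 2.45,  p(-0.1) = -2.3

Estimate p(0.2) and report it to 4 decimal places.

RK4: k1 = f(t_n, p_n); k2 = f(t_n + h/2, p_n + (h/2)·k1); k3 = f(t_n + h/2, p_n + (h/2)·k2); k4 = f(t_n + h, p_n + h·k3); p_{n+1} = p_n + (h/6)·(k1 + 2k2 + 2k3 + k4).
t=-0.100000, p=-2.300000:
  k1 = f(-0.100000, -2.300000) = -7.487000
  k2 = f(0.050000, -3.423050) = -9.946479
  k3 = f(0.050000, -3.791972) = -10.754419
  k4 = f(0.200000, -5.526326) = -14.552653
  p ← -2.300000 + (0.3/6)·(k1 + 2k2 + 2k3 + k4) = -5.472072
p(0.2) ≈ -5.4721

-5.4721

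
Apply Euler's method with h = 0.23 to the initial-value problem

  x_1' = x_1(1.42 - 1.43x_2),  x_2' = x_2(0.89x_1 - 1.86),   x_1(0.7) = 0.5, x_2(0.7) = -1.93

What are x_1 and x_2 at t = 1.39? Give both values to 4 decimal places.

Euler on (x_1,x_2): x_1_{n+1} = x_1_n + h·x_1', x_2_{n+1} = x_2_n + h·x_2'.
0.700000: (0.500000, -1.930000); f=(2.089950, 2.730950) → (0.980689, -1.301881)
0.930000: (0.980689, -1.301881); f=(3.218316, 1.285201) → (1.720901, -1.006285)
1.160000: (1.720901, -1.006285); f=(4.920036, 0.330462) → (2.852509, -0.930279)
(x_1(1.39), x_2(1.39)) ≈ (2.8525, -0.9303)

2.8525, -0.9303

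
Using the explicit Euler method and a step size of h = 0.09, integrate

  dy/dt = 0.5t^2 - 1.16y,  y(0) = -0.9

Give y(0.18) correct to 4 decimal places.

-0.7215

Euler: y_{n+1} = y_n + h·f(t_n, y_n).
t=0.000000, y=-0.900000: f=1.044000 → y ← -0.900000 + 0.09·1.044000 = -0.806040
t=0.090000, y=-0.806040: f=0.939056 → y ← -0.806040 + 0.09·0.939056 = -0.721525
y(0.18) ≈ -0.7215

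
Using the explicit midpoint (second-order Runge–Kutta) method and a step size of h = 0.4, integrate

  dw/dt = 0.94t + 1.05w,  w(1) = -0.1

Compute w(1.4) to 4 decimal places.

0.3793

Midpoint: k1 = f(t_n, w_n); k2 = f(t_n + h/2, w_n + (h/2)·k1); w_{n+1} = w_n + h·k2.
t=1.000000, w=-0.100000:
  k1 = f(1.000000, -0.100000) = 0.835000
  k2 = f(1.200000, 0.067000) = 1.198350
  w ← -0.100000 + 0.4·1.198350 = 0.379340
w(1.4) ≈ 0.3793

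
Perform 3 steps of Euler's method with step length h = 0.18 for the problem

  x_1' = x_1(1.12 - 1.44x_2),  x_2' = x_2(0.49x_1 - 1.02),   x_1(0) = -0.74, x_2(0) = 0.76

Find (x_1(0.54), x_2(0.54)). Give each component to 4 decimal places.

Euler on (x_1,x_2): x_1_{n+1} = x_1_n + h·x_1', x_2_{n+1} = x_2_n + h·x_2'.
0.000000: (-0.740000, 0.760000); f=(-0.018944, -1.050776) → (-0.743410, 0.570860)
0.180000: (-0.743410, 0.570860); f=(-0.221507, -0.790225) → (-0.783281, 0.428620)
0.360000: (-0.783281, 0.428620); f=(-0.393824, -0.601700) → (-0.854170, 0.320314)
(x_1(0.54), x_2(0.54)) ≈ (-0.8542, 0.3203)

-0.8542, 0.3203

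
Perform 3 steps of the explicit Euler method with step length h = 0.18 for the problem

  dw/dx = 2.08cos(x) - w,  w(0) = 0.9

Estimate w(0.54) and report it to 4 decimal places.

1.4004

Euler: w_{n+1} = w_n + h·f(x_n, w_n).
x=0.000000, w=0.900000: f=1.180000 → w ← 0.900000 + 0.18·1.180000 = 1.112400
x=0.180000, w=1.112400: f=0.933995 → w ← 1.112400 + 0.18·0.933995 = 1.280519
x=0.360000, w=1.280519: f=0.666146 → w ← 1.280519 + 0.18·0.666146 = 1.400425
w(0.54) ≈ 1.4004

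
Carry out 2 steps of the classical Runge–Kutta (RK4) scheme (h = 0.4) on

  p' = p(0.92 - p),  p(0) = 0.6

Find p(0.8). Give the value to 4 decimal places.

0.7328

RK4: k1 = f(x_n, p_n); k2 = f(x_n + h/2, p_n + (h/2)·k1); k3 = f(x_n + h/2, p_n + (h/2)·k2); k4 = f(x_n + h, p_n + h·k3); p_{n+1} = p_n + (h/6)·(k1 + 2k2 + 2k3 + k4).
x=0.000000, p=0.600000:
  k1 = f(0.000000, 0.600000) = 0.192000
  k2 = f(0.200000, 0.638400) = 0.179773
  k3 = f(0.200000, 0.635955) = 0.180640
  k4 = f(0.400000, 0.672256) = 0.166547
  p ← 0.600000 + (0.4/6)·(k1 + 2k2 + 2k3 + k4) = 0.671958
x=0.400000, p=0.671958:
  k1 = f(0.400000, 0.671958) = 0.166674
  k2 = f(0.600000, 0.705293) = 0.151431
  k3 = f(0.600000, 0.702245) = 0.152918
  k4 = f(0.800000, 0.733125) = 0.137003
  p ← 0.671958 + (0.4/6)·(k1 + 2k2 + 2k3 + k4) = 0.732783
p(0.8) ≈ 0.7328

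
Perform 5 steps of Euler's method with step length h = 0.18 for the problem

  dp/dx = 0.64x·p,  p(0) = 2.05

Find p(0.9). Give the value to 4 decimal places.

2.5069

Euler: p_{n+1} = p_n + h·f(x_n, p_n).
x=0.000000, p=2.050000: f=0.000000 → p ← 2.050000 + 0.18·0.000000 = 2.050000
x=0.180000, p=2.050000: f=0.236160 → p ← 2.050000 + 0.18·0.236160 = 2.092509
x=0.360000, p=2.092509: f=0.482114 → p ← 2.092509 + 0.18·0.482114 = 2.179289
x=0.540000, p=2.179289: f=0.753162 → p ← 2.179289 + 0.18·0.753162 = 2.314859
x=0.720000, p=2.314859: f=1.066687 → p ← 2.314859 + 0.18·1.066687 = 2.506862
p(0.9) ≈ 2.5069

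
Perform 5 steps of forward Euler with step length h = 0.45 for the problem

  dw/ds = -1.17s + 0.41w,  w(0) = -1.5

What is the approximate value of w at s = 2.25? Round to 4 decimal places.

Euler: w_{n+1} = w_n + h·f(s_n, w_n).
s=0.000000, w=-1.500000: f=-0.615000 → w ← -1.500000 + 0.45·(-0.615000) = -1.776750
s=0.450000, w=-1.776750: f=-1.254967 → w ← -1.776750 + 0.45·(-1.254967) = -2.341485
s=0.900000, w=-2.341485: f=-2.013009 → w ← -2.341485 + 0.45·(-2.013009) = -3.247339
s=1.350000, w=-3.247339: f=-2.910909 → w ← -3.247339 + 0.45·(-2.910909) = -4.557249
s=1.800000, w=-4.557249: f=-3.974472 → w ← -4.557249 + 0.45·(-3.974472) = -6.345761
w(2.25) ≈ -6.3458

-6.3458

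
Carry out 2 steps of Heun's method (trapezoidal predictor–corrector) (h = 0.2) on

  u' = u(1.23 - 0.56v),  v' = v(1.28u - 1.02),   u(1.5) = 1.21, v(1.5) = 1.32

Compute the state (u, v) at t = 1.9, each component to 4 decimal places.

1.4172, 1.7265

Heun on (u,v): k1 = f(t_n, state_n); k2 = f(t_n + h, state_n + h·k1); state_{n+1} = state_n + (h/2)·(k1 + k2).
1.500000: (1.210000, 1.320000)
  k1 = (0.593868, 0.698016)
  predictor → (1.328774, 1.459603)
  k2 = (0.548281, 0.993742)
  → (1.324215, 1.489176)
1.700000: (1.324215, 1.489176)
  k1 = (0.524471, 1.005186)
  predictor → (1.429109, 1.690213)
  k2 = (0.405125, 1.367821)
  → (1.417174, 1.726477)
(u(1.9), v(1.9)) ≈ (1.4172, 1.7265)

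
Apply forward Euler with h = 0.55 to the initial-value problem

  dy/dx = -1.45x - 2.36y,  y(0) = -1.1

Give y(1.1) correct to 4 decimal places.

Euler: y_{n+1} = y_n + h·f(x_n, y_n).
x=0.000000, y=-1.100000: f=2.596000 → y ← -1.100000 + 0.55·2.596000 = 0.327800
x=0.550000, y=0.327800: f=-1.571108 → y ← 0.327800 + 0.55·(-1.571108) = -0.536309
y(1.1) ≈ -0.5363

-0.5363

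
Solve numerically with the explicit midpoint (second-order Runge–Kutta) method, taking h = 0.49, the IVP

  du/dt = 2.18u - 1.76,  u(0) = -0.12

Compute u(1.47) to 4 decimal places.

Midpoint: k1 = f(t_n, u_n); k2 = f(t_n + h/2, u_n + (h/2)·k1); u_{n+1} = u_n + h·k2.
t=0.000000, u=-0.120000:
  k1 = f(0.000000, -0.120000) = -2.021600
  k2 = f(0.245000, -0.615292) = -3.101337
  u ← -0.120000 + 0.49·(-3.101337) = -1.639655
t=0.490000, u=-1.639655:
  k1 = f(0.490000, -1.639655) = -5.334448
  k2 = f(0.735000, -2.946595) = -8.183576
  u ← -1.639655 + 0.49·(-8.183576) = -5.649607
t=0.980000, u=-5.649607:
  k1 = f(0.980000, -5.649607) = -14.076144
  k2 = f(1.225000, -9.098263) = -21.594212
  u ← -5.649607 + 0.49·(-21.594212) = -16.230771
u(1.47) ≈ -16.2308

-16.2308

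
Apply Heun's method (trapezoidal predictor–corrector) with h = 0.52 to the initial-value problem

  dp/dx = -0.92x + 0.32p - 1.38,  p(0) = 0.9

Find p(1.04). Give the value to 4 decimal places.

Heun: k1 = f(x_n, p_n); k2 = f(x_n + h, p_n + h·k1); p_{n+1} = p_n + (h/2)·(k1 + k2).
x=0.000000, p=0.900000:
  k1 = f(0.000000, 0.900000) = -1.092000
  k2 = f(0.520000, 0.332160) = -1.752109
  p ← 0.900000 + (0.52/2)·(-1.092000 + (-1.752109)) = 0.160532
x=0.520000, p=0.160532:
  k1 = f(0.520000, 0.160532) = -1.807030
  k2 = f(1.040000, -0.779124) = -2.586120
  p ← 0.160532 + (0.52/2)·(-1.807030 + (-2.586120)) = -0.981687
p(1.04) ≈ -0.9817

-0.9817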